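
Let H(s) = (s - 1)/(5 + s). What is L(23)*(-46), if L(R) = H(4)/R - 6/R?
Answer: 34/3 ≈ 11.333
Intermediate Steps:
H(s) = (-1 + s)/(5 + s)
L(R) = -17/(3*R) (L(R) = ((-1 + 4)/(5 + 4))/R - 6/R = (3/9)/R - 6/R = ((1/9)*3)/R - 6/R = 1/(3*R) - 6/R = -17/(3*R))
L(23)*(-46) = -17/3/23*(-46) = -17/3*1/23*(-46) = -17/69*(-46) = 34/3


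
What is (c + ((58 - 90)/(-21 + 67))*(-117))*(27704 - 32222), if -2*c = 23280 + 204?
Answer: 1211700492/23 ≈ 5.2683e+7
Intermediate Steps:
c = -11742 (c = -(23280 + 204)/2 = -½*23484 = -11742)
(c + ((58 - 90)/(-21 + 67))*(-117))*(27704 - 32222) = (-11742 + ((58 - 90)/(-21 + 67))*(-117))*(27704 - 32222) = (-11742 - 32/46*(-117))*(-4518) = (-11742 - 32*1/46*(-117))*(-4518) = (-11742 - 16/23*(-117))*(-4518) = (-11742 + 1872/23)*(-4518) = -268194/23*(-4518) = 1211700492/23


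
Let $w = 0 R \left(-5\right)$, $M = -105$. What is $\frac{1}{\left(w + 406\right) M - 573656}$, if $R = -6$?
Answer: $- \frac{1}{616286} \approx -1.6226 \cdot 10^{-6}$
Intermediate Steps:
$w = 0$ ($w = 0 \left(-6\right) \left(-5\right) = 0 \left(-5\right) = 0$)
$\frac{1}{\left(w + 406\right) M - 573656} = \frac{1}{\left(0 + 406\right) \left(-105\right) - 573656} = \frac{1}{406 \left(-105\right) - 573656} = \frac{1}{-42630 - 573656} = \frac{1}{-616286} = - \frac{1}{616286}$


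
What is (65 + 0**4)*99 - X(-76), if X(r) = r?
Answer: 6511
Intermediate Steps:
(65 + 0**4)*99 - X(-76) = (65 + 0**4)*99 - 1*(-76) = (65 + 0)*99 + 76 = 65*99 + 76 = 6435 + 76 = 6511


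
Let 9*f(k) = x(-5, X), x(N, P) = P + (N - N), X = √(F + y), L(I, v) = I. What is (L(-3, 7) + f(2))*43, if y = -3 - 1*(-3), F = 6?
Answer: -129 + 43*√6/9 ≈ -117.30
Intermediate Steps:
y = 0 (y = -3 + 3 = 0)
X = √6 (X = √(6 + 0) = √6 ≈ 2.4495)
x(N, P) = P (x(N, P) = P + 0 = P)
f(k) = √6/9
(L(-3, 7) + f(2))*43 = (-3 + √6/9)*43 = -129 + 43*√6/9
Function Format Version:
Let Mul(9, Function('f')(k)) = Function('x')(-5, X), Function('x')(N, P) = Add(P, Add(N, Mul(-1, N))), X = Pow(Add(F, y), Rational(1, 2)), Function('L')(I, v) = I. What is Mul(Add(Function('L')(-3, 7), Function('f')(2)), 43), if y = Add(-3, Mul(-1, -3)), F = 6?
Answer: Add(-129, Mul(Rational(43, 9), Pow(6, Rational(1, 2)))) ≈ -117.30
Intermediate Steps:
y = 0 (y = Add(-3, 3) = 0)
X = Pow(6, Rational(1, 2)) (X = Pow(Add(6, 0), Rational(1, 2)) = Pow(6, Rational(1, 2)) ≈ 2.4495)
Function('x')(N, P) = P (Function('x')(N, P) = Add(P, 0) = P)
Function('f')(k) = Mul(Rational(1, 9), Pow(6, Rational(1, 2)))
Mul(Add(Function('L')(-3, 7), Function('f')(2)), 43) = Mul(Add(-3, Mul(Rational(1, 9), Pow(6, Rational(1, 2)))), 43) = Add(-129, Mul(Rational(43, 9), Pow(6, Rational(1, 2))))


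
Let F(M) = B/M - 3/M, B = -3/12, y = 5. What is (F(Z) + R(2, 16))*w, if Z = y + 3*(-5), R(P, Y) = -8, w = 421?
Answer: -129247/40 ≈ -3231.2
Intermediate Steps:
Z = -10 (Z = 5 + 3*(-5) = 5 - 15 = -10)
B = -¼ (B = -3*1/12 = -¼ ≈ -0.25000)
F(M) = -13/(4*M) (F(M) = -1/(4*M) - 3/M = -13/(4*M))
(F(Z) + R(2, 16))*w = (-13/4/(-10) - 8)*421 = (-13/4*(-⅒) - 8)*421 = (13/40 - 8)*421 = -307/40*421 = -129247/40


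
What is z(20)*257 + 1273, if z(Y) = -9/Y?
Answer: 23147/20 ≈ 1157.3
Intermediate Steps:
z(20)*257 + 1273 = -9/20*257 + 1273 = -2313/20 + 1273 = 23147/20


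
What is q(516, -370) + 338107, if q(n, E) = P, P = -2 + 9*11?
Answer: 338204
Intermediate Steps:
P = 97 (P = -2 + 99 = 97)
q(n, E) = 97
q(516, -370) + 338107 = 97 + 338107 = 338204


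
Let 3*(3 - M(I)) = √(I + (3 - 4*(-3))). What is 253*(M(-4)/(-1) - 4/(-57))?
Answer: -42251/57 + 253*√11/3 ≈ -461.54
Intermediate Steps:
M(I) = 3 - √(15 + I)/3 (M(I) = 3 - √(I + (3 - 4*(-3)))/3 = 3 - √(I + (3 + 12))/3 = 3 - √(I + 15)/3 = 3 - √(15 + I)/3)
253*(M(-4)/(-1) - 4/(-57)) = 253*((3 - √(15 - 4)/3)/(-1) - 4/(-57)) = 253*((3 - √11/3)*(-1) - 4*(-1/57)) = 253*((-3 + √11/3) + 4/57) = 253*(-167/57 + √11/3) = -42251/57 + 253*√11/3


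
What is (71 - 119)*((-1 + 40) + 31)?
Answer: -3360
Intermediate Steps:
(71 - 119)*((-1 + 40) + 31) = -48*(39 + 31) = -48*70 = -3360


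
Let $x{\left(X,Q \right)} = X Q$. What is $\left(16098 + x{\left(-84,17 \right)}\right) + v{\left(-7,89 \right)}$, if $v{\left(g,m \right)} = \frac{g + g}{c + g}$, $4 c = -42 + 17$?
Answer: $\frac{777566}{53} \approx 14671.0$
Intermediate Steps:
$c = - \frac{25}{4}$ ($c = \frac{-42 + 17}{4} = \frac{1}{4} \left(-25\right) = - \frac{25}{4} \approx -6.25$)
$v{\left(g,m \right)} = \frac{2 g}{- \frac{25}{4} + g}$ ($v{\left(g,m \right)} = \frac{g + g}{- \frac{25}{4} + g} = \frac{2 g}{- \frac{25}{4} + g}$)
$x{\left(X,Q \right)} = Q X$
$\left(16098 + x{\left(-84,17 \right)}\right) + v{\left(-7,89 \right)} = \left(16098 + 17 \left(-84\right)\right) + 8 \left(-7\right) \frac{1}{-25 + 4 \left(-7\right)} = \left(16098 - 1428\right) + 8 \left(-7\right) \frac{1}{-25 - 28} = 14670 + 8 \left(-7\right) \frac{1}{-53} = 14670 + 8 \left(-7\right) \left(- \frac{1}{53}\right) = 14670 + \frac{56}{53} = \frac{777566}{53}$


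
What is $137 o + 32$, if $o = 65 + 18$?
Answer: $11403$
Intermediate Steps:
$o = 83$
$137 o + 32 = 137 \cdot 83 + 32 = 11371 + 32 = 11403$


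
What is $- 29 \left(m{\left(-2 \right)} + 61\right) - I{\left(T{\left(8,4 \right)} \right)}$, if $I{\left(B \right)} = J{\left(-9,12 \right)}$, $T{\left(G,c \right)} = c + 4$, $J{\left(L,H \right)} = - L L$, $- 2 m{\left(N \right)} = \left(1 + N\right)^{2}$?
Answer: $- \frac{3347}{2} \approx -1673.5$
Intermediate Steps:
$m{\left(N \right)} = - \frac{\left(1 + N\right)^{2}}{2}$
$J{\left(L,H \right)} = - L^{2}$
$T{\left(G,c \right)} = 4 + c$
$I{\left(B \right)} = -81$ ($I{\left(B \right)} = - \left(-9\right)^{2} = \left(-1\right) 81 = -81$)
$- 29 \left(m{\left(-2 \right)} + 61\right) - I{\left(T{\left(8,4 \right)} \right)} = - 29 \left(- \frac{\left(1 - 2\right)^{2}}{2} + 61\right) - -81 = - 29 \left(- \frac{\left(-1\right)^{2}}{2} + 61\right) + 81 = - 29 \left(\left(- \frac{1}{2}\right) 1 + 61\right) + 81 = - 29 \left(- \frac{1}{2} + 61\right) + 81 = \left(-29\right) \frac{121}{2} + 81 = - \frac{3509}{2} + 81 = - \frac{3347}{2}$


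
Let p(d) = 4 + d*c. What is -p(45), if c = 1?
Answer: -49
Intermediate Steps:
p(d) = 4 + d (p(d) = 4 + d*1 = 4 + d)
-p(45) = -(4 + 45) = -1*49 = -49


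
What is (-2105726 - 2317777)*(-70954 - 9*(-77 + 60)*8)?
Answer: 308450864190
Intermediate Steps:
(-2105726 - 2317777)*(-70954 - 9*(-77 + 60)*8) = -4423503*(-70954 - 9*(-17)*8) = -4423503*(-70954 + 153*8) = -4423503*(-70954 + 1224) = -4423503*(-69730) = 308450864190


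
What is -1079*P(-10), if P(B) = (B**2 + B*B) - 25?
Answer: -188825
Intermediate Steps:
P(B) = -25 + 2*B**2 (P(B) = (B**2 + B**2) - 25 = 2*B**2 - 25 = -25 + 2*B**2)
-1079*P(-10) = -1079*(-25 + 2*(-10)**2) = -1079*(-25 + 2*100) = -1079*(-25 + 200) = -1079*175 = -188825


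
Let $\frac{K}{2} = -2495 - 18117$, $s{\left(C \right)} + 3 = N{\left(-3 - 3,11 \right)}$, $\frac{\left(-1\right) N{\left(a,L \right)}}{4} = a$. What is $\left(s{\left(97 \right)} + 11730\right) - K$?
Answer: $52975$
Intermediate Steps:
$N{\left(a,L \right)} = - 4 a$
$s{\left(C \right)} = 21$ ($s{\left(C \right)} = -3 - 4 \left(-3 - 3\right) = -3 - -24 = -3 + 24 = 21$)
$K = -41224$ ($K = 2 \left(-2495 - 18117\right) = 2 \left(-20612\right) = -41224$)
$\left(s{\left(97 \right)} + 11730\right) - K = \left(21 + 11730\right) - -41224 = 11751 + 41224 = 52975$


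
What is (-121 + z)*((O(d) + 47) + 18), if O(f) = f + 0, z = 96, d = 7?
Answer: -1800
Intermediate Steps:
O(f) = f
(-121 + z)*((O(d) + 47) + 18) = (-121 + 96)*((7 + 47) + 18) = -25*(54 + 18) = -25*72 = -1800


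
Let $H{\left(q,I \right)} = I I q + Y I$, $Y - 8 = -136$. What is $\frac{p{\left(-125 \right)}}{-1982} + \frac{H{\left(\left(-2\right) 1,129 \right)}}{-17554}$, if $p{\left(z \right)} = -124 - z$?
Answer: $\frac{49337077}{17396014} \approx 2.8361$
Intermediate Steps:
$Y = -128$ ($Y = 8 - 136 = -128$)
$H{\left(q,I \right)} = - 128 I + q I^{2}$ ($H{\left(q,I \right)} = I I q - 128 I = I^{2} q - 128 I = q I^{2} - 128 I = - 128 I + q I^{2}$)
$\frac{p{\left(-125 \right)}}{-1982} + \frac{H{\left(\left(-2\right) 1,129 \right)}}{-17554} = \frac{-124 - -125}{-1982} + \frac{129 \left(-128 + 129 \left(\left(-2\right) 1\right)\right)}{-17554} = \left(-124 + 125\right) \left(- \frac{1}{1982}\right) + 129 \left(-128 + 129 \left(-2\right)\right) \left(- \frac{1}{17554}\right) = 1 \left(- \frac{1}{1982}\right) + 129 \left(-128 - 258\right) \left(- \frac{1}{17554}\right) = - \frac{1}{1982} + 129 \left(-386\right) \left(- \frac{1}{17554}\right) = - \frac{1}{1982} - - \frac{24897}{8777} = - \frac{1}{1982} + \frac{24897}{8777} = \frac{49337077}{17396014}$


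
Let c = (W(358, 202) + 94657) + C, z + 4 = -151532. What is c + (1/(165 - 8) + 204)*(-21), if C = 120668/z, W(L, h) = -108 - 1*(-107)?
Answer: 537507965353/5947788 ≈ 90371.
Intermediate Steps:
z = -151536 (z = -4 - 151532 = -151536)
W(L, h) = -1 (W(L, h) = -108 + 107 = -1)
C = -30167/37884 (C = 120668/(-151536) = 120668*(-1/151536) = -30167/37884 ≈ -0.79630)
c = 3585917737/37884 (c = (-1 + 94657) - 30167/37884 = 94656 - 30167/37884 = 3585917737/37884 ≈ 94655.)
c + (1/(165 - 8) + 204)*(-21) = 3585917737/37884 + (1/(165 - 8) + 204)*(-21) = 3585917737/37884 + (1/157 + 204)*(-21) = 3585917737/37884 + (32029/157)*(-21) = 3585917737/37884 - 672609/157 = 537507965353/5947788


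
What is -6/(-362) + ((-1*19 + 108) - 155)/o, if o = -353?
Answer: 13005/63893 ≈ 0.20354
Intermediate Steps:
-6/(-362) + ((-1*19 + 108) - 155)/o = -6/(-362) + ((-1*19 + 108) - 155)/(-353) = -6*(-1/362) + ((-19 + 108) - 155)*(-1/353) = 3/181 + (89 - 155)*(-1/353) = 3/181 - 66*(-1/353) = 3/181 + 66/353 = 13005/63893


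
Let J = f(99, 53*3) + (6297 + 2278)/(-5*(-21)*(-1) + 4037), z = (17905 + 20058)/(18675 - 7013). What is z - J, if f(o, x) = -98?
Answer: 2271528649/22927492 ≈ 99.074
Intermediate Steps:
z = 37963/11662 ≈ 3.2553
J = -376761/3932 (J = -98 + (6297 + 2278)/(-5*(-21)*(-1) + 4037) = -98 + 8575/(105*(-1) + 4037) = -98 + 8575/(-105 + 4037) = -98 + 8575/3932 = -376761/3932 ≈ -95.819)
z - J = 37963/11662 - 1*(-376761/3932) = 37963/11662 + 376761/3932 = 2271528649/22927492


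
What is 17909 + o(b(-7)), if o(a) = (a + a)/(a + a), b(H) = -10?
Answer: 17910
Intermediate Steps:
o(a) = 1 (o(a) = (2*a)/((2*a)) = (2*a)*(1/(2*a)) = 1)
17909 + o(b(-7)) = 17909 + 1 = 17910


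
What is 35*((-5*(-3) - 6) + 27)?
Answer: 1260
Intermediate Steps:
35*((-5*(-3) - 6) + 27) = 35*((15 - 6) + 27) = 35*(9 + 27) = 35*36 = 1260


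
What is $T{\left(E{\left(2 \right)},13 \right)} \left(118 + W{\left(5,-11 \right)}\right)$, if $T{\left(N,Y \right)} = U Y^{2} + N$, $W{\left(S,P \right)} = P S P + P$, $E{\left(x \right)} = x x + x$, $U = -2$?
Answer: $-236384$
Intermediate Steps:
$E{\left(x \right)} = x + x^{2}$ ($E{\left(x \right)} = x^{2} + x = x + x^{2}$)
$W{\left(S,P \right)} = P + S P^{2}$ ($W{\left(S,P \right)} = S P^{2} + P = P + S P^{2}$)
$T{\left(N,Y \right)} = N - 2 Y^{2}$ ($T{\left(N,Y \right)} = - 2 Y^{2} + N = N - 2 Y^{2}$)
$T{\left(E{\left(2 \right)},13 \right)} \left(118 + W{\left(5,-11 \right)}\right) = \left(2 \left(1 + 2\right) - 2 \cdot 13^{2}\right) \left(118 - 11 \left(1 - 55\right)\right) = \left(2 \cdot 3 - 338\right) \left(118 - 11 \left(1 - 55\right)\right) = \left(6 - 338\right) \left(118 - -594\right) = - 332 \left(118 + 594\right) = \left(-332\right) 712 = -236384$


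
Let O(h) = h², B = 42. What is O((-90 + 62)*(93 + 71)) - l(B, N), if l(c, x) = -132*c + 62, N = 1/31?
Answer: 21091946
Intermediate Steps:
N = 1/31 ≈ 0.032258
l(c, x) = 62 - 132*c
O((-90 + 62)*(93 + 71)) - l(B, N) = ((-90 + 62)*(93 + 71))² - (62 - 132*42) = (-28*164)² - (62 - 5544) = (-4592)² - 1*(-5482) = 21086464 + 5482 = 21091946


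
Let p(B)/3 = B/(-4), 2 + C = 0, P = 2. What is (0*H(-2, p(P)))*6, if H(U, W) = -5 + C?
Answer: 0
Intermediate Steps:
C = -2 (C = -2 + 0 = -2)
p(B) = -3*B/4 (p(B) = 3*(B/(-4)) = 3*(B*(-¼)) = 3*(-B/4) = -3*B/4)
H(U, W) = -7 (H(U, W) = -5 - 2 = -7)
(0*H(-2, p(P)))*6 = (0*(-7))*6 = 0*6 = 0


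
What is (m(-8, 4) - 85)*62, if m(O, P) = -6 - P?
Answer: -5890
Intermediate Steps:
(m(-8, 4) - 85)*62 = ((-6 - 1*4) - 85)*62 = ((-6 - 4) - 85)*62 = (-10 - 85)*62 = -95*62 = -5890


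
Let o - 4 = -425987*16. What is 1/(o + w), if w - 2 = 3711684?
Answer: -1/3104102 ≈ -3.2215e-7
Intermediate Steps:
w = 3711686 (w = 2 + 3711684 = 3711686)
o = -6815788 (o = 4 - 425987*16 = 4 - 6815792 = -6815788)
1/(o + w) = 1/(-6815788 + 3711686) = 1/(-3104102) = -1/3104102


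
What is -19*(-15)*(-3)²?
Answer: 2565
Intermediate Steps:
-19*(-15)*(-3)² = 285*9 = 2565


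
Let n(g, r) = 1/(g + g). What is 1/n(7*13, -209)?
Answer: 182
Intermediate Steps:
n(g, r) = 1/(2*g)
1/n(7*13, -209) = 1/(1/(2*((7*13)))) = 1/((1/2)/91) = 1/((1/2)*(1/91)) = 1/(1/182) = 182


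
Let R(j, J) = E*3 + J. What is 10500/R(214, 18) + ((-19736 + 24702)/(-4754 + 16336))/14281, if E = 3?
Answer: 289454470847/744311439 ≈ 388.89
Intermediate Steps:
R(j, J) = 9 + J (R(j, J) = 3*3 + J = 9 + J)
10500/R(214, 18) + ((-19736 + 24702)/(-4754 + 16336))/14281 = 10500/(9 + 18) + ((-19736 + 24702)/(-4754 + 16336))/14281 = 10500/27 + (4966/11582)*(1/14281) = 10500*(1/27) + (4966*(1/11582))*(1/14281) = 3500/9 + (2483/5791)*(1/14281) = 3500/9 + 2483/82701271 = 289454470847/744311439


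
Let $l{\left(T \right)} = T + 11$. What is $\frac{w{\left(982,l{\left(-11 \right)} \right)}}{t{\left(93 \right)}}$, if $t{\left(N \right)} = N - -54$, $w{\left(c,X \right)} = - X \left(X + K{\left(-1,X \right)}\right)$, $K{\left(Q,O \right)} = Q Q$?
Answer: $0$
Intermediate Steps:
$l{\left(T \right)} = 11 + T$
$K{\left(Q,O \right)} = Q^{2}$
$w{\left(c,X \right)} = - X \left(1 + X\right)$ ($w{\left(c,X \right)} = - X \left(X + \left(-1\right)^{2}\right) = - X \left(X + 1\right) = - X \left(1 + X\right)$)
$t{\left(N \right)} = 54 + N$ ($t{\left(N \right)} = N + 54 = 54 + N$)
$\frac{w{\left(982,l{\left(-11 \right)} \right)}}{t{\left(93 \right)}} = \frac{\left(-1\right) \left(11 - 11\right) \left(1 + \left(11 - 11\right)\right)}{54 + 93} = \frac{\left(-1\right) 0 \left(1 + 0\right)}{147} = \left(-1\right) 0 \cdot 1 \cdot \frac{1}{147} = 0 \cdot \frac{1}{147} = 0$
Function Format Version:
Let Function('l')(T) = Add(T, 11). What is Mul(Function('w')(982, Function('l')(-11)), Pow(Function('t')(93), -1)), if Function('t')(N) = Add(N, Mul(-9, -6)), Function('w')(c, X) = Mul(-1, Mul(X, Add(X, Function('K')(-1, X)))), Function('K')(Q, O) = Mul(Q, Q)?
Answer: 0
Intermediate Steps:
Function('l')(T) = Add(11, T)
Function('K')(Q, O) = Pow(Q, 2)
Function('w')(c, X) = Mul(-1, X, Add(1, X)) (Function('w')(c, X) = Mul(-1, Mul(X, Add(X, Pow(-1, 2)))) = Mul(-1, Mul(X, Add(X, 1))) = Mul(-1, Mul(X, Add(1, X))) = Mul(-1, X, Add(1, X)))
Function('t')(N) = Add(54, N) (Function('t')(N) = Add(N, 54) = Add(54, N))
Mul(Function('w')(982, Function('l')(-11)), Pow(Function('t')(93), -1)) = Mul(Mul(-1, Add(11, -11), Add(1, Add(11, -11))), Pow(Add(54, 93), -1)) = Mul(Mul(-1, 0, Add(1, 0)), Pow(147, -1)) = Mul(Mul(-1, 0, 1), Rational(1, 147)) = Mul(0, Rational(1, 147)) = 0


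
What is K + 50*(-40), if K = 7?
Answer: -1993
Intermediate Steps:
K + 50*(-40) = 7 + 50*(-40) = 7 - 2000 = -1993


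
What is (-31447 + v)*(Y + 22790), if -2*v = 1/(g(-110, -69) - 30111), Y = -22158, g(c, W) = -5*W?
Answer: -295792242874/14883 ≈ -1.9874e+7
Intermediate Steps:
v = 1/59532 (v = -1/(2*(-5*(-69) - 30111)) = -1/(2*(345 - 30111)) = -½/(-29766) = -½*(-1/29766) = 1/59532 ≈ 1.6798e-5)
(-31447 + v)*(Y + 22790) = (-31447 + 1/59532)*(-22158 + 22790) = -1872102803/59532*632 = -295792242874/14883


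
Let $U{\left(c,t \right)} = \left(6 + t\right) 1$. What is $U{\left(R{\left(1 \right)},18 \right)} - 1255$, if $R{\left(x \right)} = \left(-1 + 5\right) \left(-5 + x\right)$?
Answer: $-1231$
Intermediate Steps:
$R{\left(x \right)} = -20 + 4 x$ ($R{\left(x \right)} = 4 \left(-5 + x\right) = -20 + 4 x$)
$U{\left(c,t \right)} = 6 + t$
$U{\left(R{\left(1 \right)},18 \right)} - 1255 = \left(6 + 18\right) - 1255 = 24 - 1255 = -1231$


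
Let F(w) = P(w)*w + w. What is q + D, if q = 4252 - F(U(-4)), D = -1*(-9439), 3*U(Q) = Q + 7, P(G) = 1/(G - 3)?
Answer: 27381/2 ≈ 13691.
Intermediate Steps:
P(G) = 1/(-3 + G)
U(Q) = 7/3 + Q/3 (U(Q) = (Q + 7)/3 = (7 + Q)/3 = 7/3 + Q/3)
F(w) = w + w/(-3 + w) (F(w) = w/(-3 + w) + w = w + w/(-3 + w))
D = 9439
q = 8503/2 (q = 4252 - (7/3 + (⅓)*(-4))*(-2 + (7/3 + (⅓)*(-4)))/(-3 + (7/3 + (⅓)*(-4))) = 4252 - (7/3 - 4/3)*(-2 + (7/3 - 4/3))/(-3 + (7/3 - 4/3)) = 4252 - (-2 + 1)/(-3 + 1) = 4252 - (-1)/(-2) = 4252 - (-1)*(-1)/2 = 4252 - 1*½ = 4252 - ½ = 8503/2 ≈ 4251.5)
q + D = 8503/2 + 9439 = 27381/2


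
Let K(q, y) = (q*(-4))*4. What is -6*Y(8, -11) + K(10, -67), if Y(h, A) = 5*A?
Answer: 170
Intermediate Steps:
K(q, y) = -16*q (K(q, y) = -4*q*4 = -16*q)
-6*Y(8, -11) + K(10, -67) = -30*(-11) - 16*10 = -6*(-55) - 160 = 330 - 160 = 170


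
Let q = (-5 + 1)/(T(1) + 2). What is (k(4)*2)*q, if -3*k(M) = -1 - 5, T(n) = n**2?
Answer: -16/3 ≈ -5.3333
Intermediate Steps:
k(M) = 2 (k(M) = -(-1 - 5)/3 = -1/3*(-6) = 2)
q = -4/3 (q = (-5 + 1)/(1**2 + 2) = -4/(1 + 2) = -4/3 ≈ -1.3333)
(k(4)*2)*q = (2*2)*(-4/3) = 4*(-4/3) = -16/3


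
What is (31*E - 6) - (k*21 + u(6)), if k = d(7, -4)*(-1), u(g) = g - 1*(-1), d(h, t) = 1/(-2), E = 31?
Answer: 1875/2 ≈ 937.50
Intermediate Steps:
d(h, t) = -1/2
u(g) = 1 + g (u(g) = g + 1 = 1 + g)
k = 1/2 (k = -1/2*(-1) = 1/2 ≈ 0.50000)
(31*E - 6) - (k*21 + u(6)) = (31*31 - 6) - ((1/2)*21 + (1 + 6)) = (961 - 6) - (21/2 + 7) = 955 - 1*35/2 = 955 - 35/2 = 1875/2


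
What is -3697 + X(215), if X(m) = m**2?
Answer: 42528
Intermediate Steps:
-3697 + X(215) = -3697 + 215**2 = -3697 + 46225 = 42528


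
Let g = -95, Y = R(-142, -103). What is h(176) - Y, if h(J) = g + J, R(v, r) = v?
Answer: 223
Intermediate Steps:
Y = -142
h(J) = -95 + J
h(176) - Y = (-95 + 176) - 1*(-142) = 81 + 142 = 223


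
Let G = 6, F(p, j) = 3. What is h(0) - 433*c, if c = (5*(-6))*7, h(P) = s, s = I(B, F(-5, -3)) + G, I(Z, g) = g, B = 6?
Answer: 90939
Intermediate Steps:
s = 9 (s = 3 + 6 = 9)
h(P) = 9
c = -210 (c = -30*7 = -210)
h(0) - 433*c = 9 - 433*(-210) = 9 + 90930 = 90939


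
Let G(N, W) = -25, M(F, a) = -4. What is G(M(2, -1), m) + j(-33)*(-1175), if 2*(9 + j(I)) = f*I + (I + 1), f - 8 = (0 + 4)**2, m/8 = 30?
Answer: 494650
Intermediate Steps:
m = 240 (m = 8*30 = 240)
f = 24 (f = 8 + (0 + 4)**2 = 8 + 4**2 = 8 + 16 = 24)
j(I) = -17/2 + 25*I/2 (j(I) = -9 + (24*I + (I + 1))/2 = -9 + (24*I + (1 + I))/2 = -9 + (1 + 25*I)/2 = -9 + (1/2 + 25*I/2) = -17/2 + 25*I/2)
G(M(2, -1), m) + j(-33)*(-1175) = -25 + (-17/2 + (25/2)*(-33))*(-1175) = -25 + (-17/2 - 825/2)*(-1175) = -25 - 421*(-1175) = -25 + 494675 = 494650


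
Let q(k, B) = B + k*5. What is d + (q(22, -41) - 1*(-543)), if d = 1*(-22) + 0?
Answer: 590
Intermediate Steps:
q(k, B) = B + 5*k
d = -22 (d = -22 + 0 = -22)
d + (q(22, -41) - 1*(-543)) = -22 + ((-41 + 5*22) - 1*(-543)) = -22 + ((-41 + 110) + 543) = -22 + (69 + 543) = -22 + 612 = 590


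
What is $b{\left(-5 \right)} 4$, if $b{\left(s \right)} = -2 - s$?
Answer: $12$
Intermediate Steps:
$b{\left(-5 \right)} 4 = \left(-2 - -5\right) 4 = \left(-2 + 5\right) 4 = 3 \cdot 4 = 12$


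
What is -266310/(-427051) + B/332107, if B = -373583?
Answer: -71095578563/141826626457 ≈ -0.50129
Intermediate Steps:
-266310/(-427051) + B/332107 = -266310/(-427051) - 373583/332107 = -266310*(-1/427051) - 373583*1/332107 = 266310/427051 - 373583/332107 = -71095578563/141826626457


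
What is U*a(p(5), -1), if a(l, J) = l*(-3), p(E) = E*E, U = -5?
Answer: 375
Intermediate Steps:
p(E) = E²
a(l, J) = -3*l
U*a(p(5), -1) = -(-15)*5² = -(-15)*25 = -5*(-75) = 375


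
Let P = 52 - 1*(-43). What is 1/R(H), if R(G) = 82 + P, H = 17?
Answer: 1/177 ≈ 0.0056497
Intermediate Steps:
P = 95 (P = 52 + 43 = 95)
R(G) = 177 (R(G) = 82 + 95 = 177)
1/R(H) = 1/177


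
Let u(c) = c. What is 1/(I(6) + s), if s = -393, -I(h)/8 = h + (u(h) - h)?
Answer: -1/441 ≈ -0.0022676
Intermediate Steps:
I(h) = -8*h (I(h) = -8*(h + (h - h)) = -8*(h + 0) = -8*h)
1/(I(6) + s) = 1/(-8*6 - 393) = 1/(-48 - 393) = 1/(-441) = -1/441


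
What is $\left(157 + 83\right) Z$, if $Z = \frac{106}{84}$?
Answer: $\frac{2120}{7} \approx 302.86$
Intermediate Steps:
$Z = \frac{53}{42}$ ($Z = 106 \cdot \frac{1}{84} = \frac{53}{42} \approx 1.2619$)
$\left(157 + 83\right) Z = \left(157 + 83\right) \frac{53}{42} = 240 \cdot \frac{53}{42} = \frac{2120}{7}$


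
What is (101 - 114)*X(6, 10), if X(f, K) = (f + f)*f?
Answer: -936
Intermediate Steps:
X(f, K) = 2*f² (X(f, K) = (2*f)*f = 2*f²)
(101 - 114)*X(6, 10) = (101 - 114)*(2*6²) = -26*36 = -13*72 = -936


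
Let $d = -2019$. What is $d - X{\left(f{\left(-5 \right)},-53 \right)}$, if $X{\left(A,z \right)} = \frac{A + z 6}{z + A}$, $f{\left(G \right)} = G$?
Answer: $- \frac{117425}{58} \approx -2024.6$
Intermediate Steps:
$X{\left(A,z \right)} = \frac{A + 6 z}{A + z}$
$d - X{\left(f{\left(-5 \right)},-53 \right)} = -2019 - \frac{-5 + 6 \left(-53\right)}{-5 - 53} = -2019 - \frac{-5 - 318}{-58} = -2019 - \left(- \frac{1}{58}\right) \left(-323\right) = -2019 - \frac{323}{58} = - \frac{117425}{58}$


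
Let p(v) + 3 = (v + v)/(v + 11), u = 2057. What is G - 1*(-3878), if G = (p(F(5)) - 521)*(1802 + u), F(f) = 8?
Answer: -38284778/19 ≈ -2.0150e+6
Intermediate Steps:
p(v) = -3 + 2*v/(11 + v) (p(v) = -3 + (v + v)/(v + 11) = -3 + (2*v)/(11 + v) = -3 + 2*v/(11 + v))
G = -38358460/19 (G = ((-33 - 1*8)/(11 + 8) - 521)*(1802 + 2057) = ((-33 - 8)/19 - 521)*3859 = ((1/19)*(-41) - 521)*3859 = (-41/19 - 521)*3859 = -9940/19*3859 = -38358460/19 ≈ -2.0189e+6)
G - 1*(-3878) = -38358460/19 - 1*(-3878) = -38358460/19 + 3878 = -38284778/19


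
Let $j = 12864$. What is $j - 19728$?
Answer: $-6864$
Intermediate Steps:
$j - 19728 = 12864 - 19728 = -6864$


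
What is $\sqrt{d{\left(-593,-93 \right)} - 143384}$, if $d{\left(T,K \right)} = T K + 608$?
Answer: $i \sqrt{87627} \approx 296.02 i$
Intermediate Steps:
$d{\left(T,K \right)} = 608 + K T$ ($d{\left(T,K \right)} = K T + 608 = 608 + K T$)
$\sqrt{d{\left(-593,-93 \right)} - 143384} = \sqrt{\left(608 - -55149\right) - 143384} = \sqrt{\left(608 + 55149\right) - 143384} = \sqrt{55757 - 143384} = \sqrt{-87627} = i \sqrt{87627}$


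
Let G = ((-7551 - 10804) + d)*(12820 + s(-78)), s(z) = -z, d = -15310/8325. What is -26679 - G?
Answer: 394171818491/1665 ≈ 2.3674e+8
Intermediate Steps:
d = -3062/1665 (d = -15310*1/8325 = -3062/1665 ≈ -1.8390)
G = -394216239026/1665 (G = ((-7551 - 10804) - 3062/1665)*(12820 - 1*(-78)) = (-18355 - 3062/1665)*(12820 + 78) = -30564137/1665*12898 = -394216239026/1665 ≈ -2.3677e+8)
-26679 - G = -26679 - 1*(-394216239026/1665) = -26679 + 394216239026/1665 = 394171818491/1665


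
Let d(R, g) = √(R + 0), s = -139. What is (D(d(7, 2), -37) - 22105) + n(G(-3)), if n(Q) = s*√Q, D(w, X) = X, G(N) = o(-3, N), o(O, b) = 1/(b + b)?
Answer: -22142 - 139*I*√6/6 ≈ -22142.0 - 56.747*I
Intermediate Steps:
o(O, b) = 1/(2*b)
d(R, g) = √R
G(N) = 1/(2*N)
n(Q) = -139*√Q
(D(d(7, 2), -37) - 22105) + n(G(-3)) = (-37 - 22105) - 139*√2*(I*√3/3)/2 = -22142 - 139*I*√6/6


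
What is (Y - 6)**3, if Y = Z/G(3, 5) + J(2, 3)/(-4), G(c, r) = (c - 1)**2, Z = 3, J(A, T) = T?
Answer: -216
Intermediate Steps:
G(c, r) = (-1 + c)**2
Y = 0 (Y = 3/((-1 + 3)**2) + 3/(-4) = 3/(2**2) + 3*(-1/4) = 3/4 - 3/4 = 0)
(Y - 6)**3 = (0 - 6)**3 = (-6)**3 = -216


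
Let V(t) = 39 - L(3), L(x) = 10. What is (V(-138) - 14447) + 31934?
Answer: 17516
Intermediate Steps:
V(t) = 29 (V(t) = 39 - 1*10 = 39 - 10 = 29)
(V(-138) - 14447) + 31934 = (29 - 14447) + 31934 = -14418 + 31934 = 17516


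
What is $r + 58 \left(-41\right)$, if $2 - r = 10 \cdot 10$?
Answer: $-2476$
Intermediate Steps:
$r = -98$ ($r = 2 - 10 \cdot 10 = 2 - 100 = -98$)
$r + 58 \left(-41\right) = -98 + 58 \left(-41\right) = -98 - 2378 = -2476$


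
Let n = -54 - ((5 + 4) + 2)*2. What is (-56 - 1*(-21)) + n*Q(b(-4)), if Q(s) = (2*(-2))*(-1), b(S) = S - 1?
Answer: -339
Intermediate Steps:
b(S) = -1 + S
Q(s) = 4 (Q(s) = -4*(-1) = 4)
n = -76 (n = -54 - (9 + 2)*2 = -54 - 11*2 = -54 - 1*22 = -54 - 22 = -76)
(-56 - 1*(-21)) + n*Q(b(-4)) = (-56 - 1*(-21)) - 76*4 = (-56 + 21) - 304 = -35 - 304 = -339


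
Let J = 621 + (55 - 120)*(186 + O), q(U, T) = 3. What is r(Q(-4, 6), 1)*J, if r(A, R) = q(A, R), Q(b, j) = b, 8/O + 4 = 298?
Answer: -1686203/49 ≈ -34412.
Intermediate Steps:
O = 4/147 (O = 8/(-4 + 298) = 8/294 = 8*(1/294) = 4/147 ≈ 0.027211)
r(A, R) = 3
J = -1686203/147 (J = 621 + (55 - 120)*(186 + 4/147) = 621 - 65*27346/147 = 621 - 1777490/147 = -1686203/147 ≈ -11471.)
r(Q(-4, 6), 1)*J = 3*(-1686203/147) = -1686203/49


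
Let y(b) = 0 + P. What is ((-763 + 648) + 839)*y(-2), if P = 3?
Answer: 2172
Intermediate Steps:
y(b) = 3 (y(b) = 0 + 3 = 3)
((-763 + 648) + 839)*y(-2) = ((-763 + 648) + 839)*3 = (-115 + 839)*3 = 724*3 = 2172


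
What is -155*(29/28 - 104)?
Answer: 446865/28 ≈ 15959.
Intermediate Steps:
-155*(29/28 - 104) = -155*(-2883/28) = 446865/28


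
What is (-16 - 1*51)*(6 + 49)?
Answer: -3685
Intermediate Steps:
(-16 - 1*51)*(6 + 49) = (-16 - 51)*55 = -67*55 = -3685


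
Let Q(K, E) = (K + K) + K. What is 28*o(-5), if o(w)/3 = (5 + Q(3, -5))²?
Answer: 16464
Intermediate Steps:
Q(K, E) = 3*K (Q(K, E) = 2*K + K = 3*K)
o(w) = 588 (o(w) = 3*(5 + 3*3)² = 3*(5 + 9)² = 3*14² = 3*196 = 588)
28*o(-5) = 28*588 = 16464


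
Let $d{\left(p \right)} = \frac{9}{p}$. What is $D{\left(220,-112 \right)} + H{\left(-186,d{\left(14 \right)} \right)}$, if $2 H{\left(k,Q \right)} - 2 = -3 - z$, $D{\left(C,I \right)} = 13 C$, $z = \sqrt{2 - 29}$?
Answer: $\frac{5719}{2} - \frac{3 i \sqrt{3}}{2} \approx 2859.5 - 2.5981 i$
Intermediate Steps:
$z = 3 i \sqrt{3}$ ($z = \sqrt{-27} = 3 i \sqrt{3} \approx 5.1962 i$)
$H{\left(k,Q \right)} = - \frac{1}{2} - \frac{3 i \sqrt{3}}{2}$ ($H{\left(k,Q \right)} = 1 + \frac{-3 - 3 i \sqrt{3}}{2} = 1 - \left(\frac{3}{2} + \frac{3 i \sqrt{3}}{2}\right) = - \frac{1}{2} - \frac{3 i \sqrt{3}}{2}$)
$D{\left(220,-112 \right)} + H{\left(-186,d{\left(14 \right)} \right)} = 13 \cdot 220 - \left(\frac{1}{2} + \frac{3 i \sqrt{3}}{2}\right) = 2860 - \left(\frac{1}{2} + \frac{3 i \sqrt{3}}{2}\right) = \frac{5719}{2} - \frac{3 i \sqrt{3}}{2}$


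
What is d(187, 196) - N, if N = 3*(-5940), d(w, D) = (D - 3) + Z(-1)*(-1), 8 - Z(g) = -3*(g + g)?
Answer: 18011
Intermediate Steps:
Z(g) = 8 + 6*g (Z(g) = 8 - (-3)*(g + g) = 8 - (-3)*2*g = 8 - (-6)*g = 8 + 6*g)
d(w, D) = -5 + D (d(w, D) = (D - 3) + (8 + 6*(-1))*(-1) = (-3 + D) + (8 - 6)*(-1) = (-3 + D) + 2*(-1) = (-3 + D) - 2 = -5 + D)
N = -17820
d(187, 196) - N = (-5 + 196) - 1*(-17820) = 191 + 17820 = 18011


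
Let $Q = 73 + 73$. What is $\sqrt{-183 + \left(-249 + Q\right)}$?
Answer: $i \sqrt{286} \approx 16.912 i$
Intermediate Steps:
$Q = 146$
$\sqrt{-183 + \left(-249 + Q\right)} = \sqrt{-183 + \left(-249 + 146\right)} = \sqrt{-183 - 103} = \sqrt{-286} = i \sqrt{286}$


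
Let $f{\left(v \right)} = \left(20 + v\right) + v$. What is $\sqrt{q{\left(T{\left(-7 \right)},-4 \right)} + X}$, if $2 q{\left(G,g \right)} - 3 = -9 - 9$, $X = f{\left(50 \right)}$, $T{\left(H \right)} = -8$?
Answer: $\frac{15 \sqrt{2}}{2} \approx 10.607$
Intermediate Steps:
$f{\left(v \right)} = 20 + 2 v$
$X = 120$ ($X = 20 + 2 \cdot 50 = 20 + 100 = 120$)
$q{\left(G,g \right)} = - \frac{15}{2}$ ($q{\left(G,g \right)} = \frac{3}{2} + \frac{-9 - 9}{2} = \frac{3}{2} + \frac{1}{2} \left(-18\right) = \frac{3}{2} - 9 = - \frac{15}{2}$)
$\sqrt{q{\left(T{\left(-7 \right)},-4 \right)} + X} = \sqrt{- \frac{15}{2} + 120} = \sqrt{\frac{225}{2}} = \frac{15 \sqrt{2}}{2}$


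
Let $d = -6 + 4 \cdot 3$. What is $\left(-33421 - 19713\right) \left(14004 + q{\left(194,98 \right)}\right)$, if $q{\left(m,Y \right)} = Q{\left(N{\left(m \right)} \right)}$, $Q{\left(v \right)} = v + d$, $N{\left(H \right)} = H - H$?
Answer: $-744407340$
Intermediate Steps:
$d = 6$ ($d = -6 + 12 = 6$)
$N{\left(H \right)} = 0$
$Q{\left(v \right)} = 6 + v$ ($Q{\left(v \right)} = v + 6 = 6 + v$)
$q{\left(m,Y \right)} = 6$ ($q{\left(m,Y \right)} = 6 + 0 = 6$)
$\left(-33421 - 19713\right) \left(14004 + q{\left(194,98 \right)}\right) = \left(-33421 - 19713\right) \left(14004 + 6\right) = \left(-53134\right) 14010 = -744407340$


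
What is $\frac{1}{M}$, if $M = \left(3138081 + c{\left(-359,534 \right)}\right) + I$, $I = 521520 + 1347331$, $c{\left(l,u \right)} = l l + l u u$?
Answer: $- \frac{1}{97235191} \approx -1.0284 \cdot 10^{-8}$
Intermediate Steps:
$c{\left(l,u \right)} = l^{2} + l u^{2}$
$I = 1868851$
$M = -97235191$ ($M = \left(3138081 - 359 \left(-359 + 534^{2}\right)\right) + 1868851 = \left(3138081 - 359 \left(-359 + 285156\right)\right) + 1868851 = \left(3138081 - 102242123\right) + 1868851 = -99104042 + 1868851 = -97235191$)
$\frac{1}{M} = \frac{1}{-97235191} = - \frac{1}{97235191}$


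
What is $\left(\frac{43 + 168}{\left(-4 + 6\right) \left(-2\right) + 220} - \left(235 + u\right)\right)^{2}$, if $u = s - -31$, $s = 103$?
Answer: $\frac{6319137049}{46656} \approx 1.3544 \cdot 10^{5}$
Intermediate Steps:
$u = 134$ ($u = 103 - -31 = 103 + 31 = 134$)
$\left(\frac{43 + 168}{\left(-4 + 6\right) \left(-2\right) + 220} - \left(235 + u\right)\right)^{2} = \left(\frac{43 + 168}{\left(-4 + 6\right) \left(-2\right) + 220} - 369\right)^{2} = \left(\frac{211}{2 \left(-2\right) + 220} - 369\right)^{2} = \left(\frac{211}{-4 + 220} - 369\right)^{2} = \left(\frac{211}{216} - 369\right)^{2} = \left(- \frac{79493}{216}\right)^{2} = \frac{6319137049}{46656}$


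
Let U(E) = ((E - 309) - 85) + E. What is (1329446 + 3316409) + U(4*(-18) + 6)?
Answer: 4645329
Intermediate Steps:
U(E) = -394 + 2*E (U(E) = ((-309 + E) - 85) + E = (-394 + E) + E = -394 + 2*E)
(1329446 + 3316409) + U(4*(-18) + 6) = (1329446 + 3316409) + (-394 + 2*(4*(-18) + 6)) = 4645855 + (-394 + 2*(-72 + 6)) = 4645855 + (-394 + 2*(-66)) = 4645855 + (-394 - 132) = 4645855 - 526 = 4645329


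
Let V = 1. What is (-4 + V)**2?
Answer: 9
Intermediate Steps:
(-4 + V)**2 = (-4 + 1)**2 = (-3)**2 = 9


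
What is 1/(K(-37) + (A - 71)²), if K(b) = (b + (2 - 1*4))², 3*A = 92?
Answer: 9/28330 ≈ 0.00031768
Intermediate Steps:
A = 92/3 (A = (⅓)*92 = 92/3 ≈ 30.667)
K(b) = (-2 + b)² (K(b) = (b + (2 - 4))² = (b - 2)² = (-2 + b)²)
1/(K(-37) + (A - 71)²) = 1/((-2 - 37)² + (92/3 - 71)²) = 1/((-39)² + (-121/3)²) = 1/(1521 + 14641/9) = 1/(28330/9) = 9/28330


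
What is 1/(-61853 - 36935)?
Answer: -1/98788 ≈ -1.0123e-5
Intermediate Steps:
1/(-61853 - 36935) = 1/(-98788) = -1/98788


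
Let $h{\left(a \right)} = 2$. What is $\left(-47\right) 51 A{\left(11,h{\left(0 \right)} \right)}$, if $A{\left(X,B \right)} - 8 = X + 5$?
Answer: $-57528$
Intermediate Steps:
$A{\left(X,B \right)} = 13 + X$ ($A{\left(X,B \right)} = 8 + \left(X + 5\right) = 8 + \left(5 + X\right) = 13 + X$)
$\left(-47\right) 51 A{\left(11,h{\left(0 \right)} \right)} = \left(-47\right) 51 \left(13 + 11\right) = \left(-2397\right) 24 = -57528$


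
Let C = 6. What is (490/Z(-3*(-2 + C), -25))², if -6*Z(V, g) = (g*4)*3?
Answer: 2401/25 ≈ 96.040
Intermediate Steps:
Z(V, g) = -2*g (Z(V, g) = -g*4*3/6 = -4*g*3/6 = -2*g)
(490/Z(-3*(-2 + C), -25))² = (490/((-2*(-25))))² = (490/50)² = (490*(1/50))² = (49/5)² = 2401/25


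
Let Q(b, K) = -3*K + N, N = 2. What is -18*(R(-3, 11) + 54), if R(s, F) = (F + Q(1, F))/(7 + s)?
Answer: -882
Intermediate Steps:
Q(b, K) = 2 - 3*K (Q(b, K) = -3*K + 2 = 2 - 3*K)
R(s, F) = (2 - 2*F)/(7 + s) (R(s, F) = (F + (2 - 3*F))/(7 + s) = (2 - 2*F)/(7 + s))
-18*(R(-3, 11) + 54) = -18*(2*(1 - 1*11)/(7 - 3) + 54) = -18*(2*(1 - 11)/4 + 54) = -18*(2*(¼)*(-10) + 54) = -18*(-5 + 54) = -18*49 = -882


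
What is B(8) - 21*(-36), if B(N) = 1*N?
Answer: 764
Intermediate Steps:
B(N) = N
B(8) - 21*(-36) = 8 - 21*(-36) = 8 + 756 = 764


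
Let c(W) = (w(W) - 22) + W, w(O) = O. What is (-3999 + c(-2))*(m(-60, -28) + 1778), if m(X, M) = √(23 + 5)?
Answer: -7156450 - 8050*√7 ≈ -7.1778e+6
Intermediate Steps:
m(X, M) = 2*√7 (m(X, M) = √28 = 2*√7)
c(W) = -22 + 2*W (c(W) = (W - 22) + W = (-22 + W) + W = -22 + 2*W)
(-3999 + c(-2))*(m(-60, -28) + 1778) = (-3999 + (-22 + 2*(-2)))*(2*√7 + 1778) = (-3999 + (-22 - 4))*(1778 + 2*√7) = (-3999 - 26)*(1778 + 2*√7) = -4025*(1778 + 2*√7) = -7156450 - 8050*√7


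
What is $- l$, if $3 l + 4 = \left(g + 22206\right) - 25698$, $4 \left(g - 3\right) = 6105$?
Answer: $\frac{7867}{12} \approx 655.58$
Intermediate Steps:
$g = \frac{6117}{4}$ ($g = 3 + \frac{1}{4} \cdot 6105 = 3 + \frac{6105}{4} = \frac{6117}{4} \approx 1529.3$)
$l = - \frac{7867}{12}$ ($l = - \frac{4}{3} + \frac{\left(\frac{6117}{4} + 22206\right) - 25698}{3} = - \frac{4}{3} + \frac{\frac{94941}{4} - 25698}{3} = - \frac{4}{3} + \frac{1}{3} \left(- \frac{7851}{4}\right) = - \frac{4}{3} - \frac{2617}{4} = - \frac{7867}{12} \approx -655.58$)
$- l = \left(-1\right) \left(- \frac{7867}{12}\right) = \frac{7867}{12}$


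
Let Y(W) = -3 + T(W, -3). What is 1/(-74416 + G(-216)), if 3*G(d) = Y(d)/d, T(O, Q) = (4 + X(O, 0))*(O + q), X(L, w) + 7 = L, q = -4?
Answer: -72/5363305 ≈ -1.3425e-5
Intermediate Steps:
X(L, w) = -7 + L
T(O, Q) = (-4 + O)*(-3 + O) (T(O, Q) = (4 + (-7 + O))*(O - 4) = (-3 + O)*(-4 + O) = (-4 + O)*(-3 + O))
Y(W) = 9 + W*(-7 + W) (Y(W) = -3 + (12 + W*(-7 + W)) = 9 + W*(-7 + W))
G(d) = (9 + d*(-7 + d))/(3*d) (G(d) = ((9 + d*(-7 + d))/d)/3 = (9 + d*(-7 + d))/(3*d))
1/(-74416 + G(-216)) = 1/(-74416 + (⅓)*(9 - 216*(-7 - 216))/(-216)) = 1/(-74416 + (⅓)*(-1/216)*(9 - 216*(-223))) = 1/(-74416 + (⅓)*(-1/216)*(9 + 48168)) = 1/(-74416 + (⅓)*(-1/216)*48177) = 1/(-74416 - 5353/72) = 1/(-5363305/72) = -72/5363305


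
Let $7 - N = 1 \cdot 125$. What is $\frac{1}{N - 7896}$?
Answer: $- \frac{1}{8014} \approx -0.00012478$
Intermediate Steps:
$N = -118$ ($N = 7 - 1 \cdot 125 = 7 - 125 = -118$)
$\frac{1}{N - 7896} = \frac{1}{-118 - 7896} = \frac{1}{-8014} = - \frac{1}{8014}$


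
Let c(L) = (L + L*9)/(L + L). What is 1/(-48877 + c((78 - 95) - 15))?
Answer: -1/48872 ≈ -2.0462e-5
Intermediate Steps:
c(L) = 5 (c(L) = (L + 9*L)/((2*L)) = (10*L)*(1/(2*L)) = 5)
1/(-48877 + c((78 - 95) - 15)) = 1/(-48877 + 5) = 1/(-48872) = -1/48872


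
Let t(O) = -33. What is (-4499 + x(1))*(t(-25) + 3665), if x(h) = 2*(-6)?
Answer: -16383952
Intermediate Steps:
x(h) = -12
(-4499 + x(1))*(t(-25) + 3665) = (-4499 - 12)*(-33 + 3665) = -4511*3632 = -16383952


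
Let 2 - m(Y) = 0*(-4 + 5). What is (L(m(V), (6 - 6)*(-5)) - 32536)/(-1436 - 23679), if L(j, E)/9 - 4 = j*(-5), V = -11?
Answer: 6518/5023 ≈ 1.2976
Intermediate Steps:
m(Y) = 2 (m(Y) = 2 - 0*(-4 + 5) = 2 - 0 = 2 - 1*0 = 2 + 0 = 2)
L(j, E) = 36 - 45*j (L(j, E) = 36 + 9*(j*(-5)) = 36 + 9*(-5*j) = 36 - 45*j)
(L(m(V), (6 - 6)*(-5)) - 32536)/(-1436 - 23679) = ((36 - 45*2) - 32536)/(-1436 - 23679) = ((36 - 90) - 32536)/(-25115) = (-54 - 32536)*(-1/25115) = -32590*(-1/25115) = 6518/5023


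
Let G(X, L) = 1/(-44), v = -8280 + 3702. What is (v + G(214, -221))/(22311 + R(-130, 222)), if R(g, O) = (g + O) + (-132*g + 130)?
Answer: -201433/1746492 ≈ -0.11534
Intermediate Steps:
v = -4578
G(X, L) = -1/44
R(g, O) = 130 + O - 131*g (R(g, O) = (O + g) + (130 - 132*g) = 130 + O - 131*g)
(v + G(214, -221))/(22311 + R(-130, 222)) = (-4578 - 1/44)/(22311 + (130 + 222 - 131*(-130))) = -201433/(44*(22311 + (130 + 222 + 17030))) = -201433/(44*(22311 + 17382)) = -201433/44/39693 = -201433/44*1/39693 = -201433/1746492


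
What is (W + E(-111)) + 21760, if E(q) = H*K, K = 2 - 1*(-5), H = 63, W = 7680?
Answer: 29881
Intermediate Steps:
K = 7 (K = 2 + 5 = 7)
E(q) = 441 (E(q) = 63*7 = 441)
(W + E(-111)) + 21760 = (7680 + 441) + 21760 = 8121 + 21760 = 29881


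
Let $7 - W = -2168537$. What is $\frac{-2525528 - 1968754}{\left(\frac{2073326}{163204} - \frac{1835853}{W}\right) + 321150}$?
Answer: $- \frac{44183168364101312}{3157333788490187} \approx -13.994$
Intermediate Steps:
$W = 2168544$ ($W = 7 - -2168537 = 7 + 2168537 = 2168544$)
$\frac{-2525528 - 1968754}{\left(\frac{2073326}{163204} - \frac{1835853}{W}\right) + 321150} = \frac{-2525528 - 1968754}{\left(\frac{2073326}{163204} - \frac{1835853}{2168544}\right) + 321150} = - \frac{4494282}{\left(2073326 \cdot \frac{1}{163204} - \frac{611951}{722848}\right) + 321150} = - \frac{4494282}{\left(\frac{1036663}{81602} - \frac{611951}{722848}\right) + 321150} = - \frac{4494282}{\frac{349706675361}{29492921248} + 321150} = - \frac{4494282}{\frac{9472001365470561}{29492921248}} = \left(-4494282\right) \frac{29492921248}{9472001365470561} = - \frac{44183168364101312}{3157333788490187}$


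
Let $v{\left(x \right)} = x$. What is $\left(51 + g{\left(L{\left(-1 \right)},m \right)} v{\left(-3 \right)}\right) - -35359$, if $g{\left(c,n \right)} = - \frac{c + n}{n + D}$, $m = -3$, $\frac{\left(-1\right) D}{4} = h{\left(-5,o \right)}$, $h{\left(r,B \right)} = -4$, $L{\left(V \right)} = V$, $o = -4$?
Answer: $\frac{460318}{13} \approx 35409.0$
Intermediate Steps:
$D = 16$ ($D = \left(-4\right) \left(-4\right) = 16$)
$g{\left(c,n \right)} = - \frac{c + n}{16 + n}$ ($g{\left(c,n \right)} = - \frac{c + n}{n + 16} = - \frac{c + n}{16 + n}$)
$\left(51 + g{\left(L{\left(-1 \right)},m \right)} v{\left(-3 \right)}\right) - -35359 = \left(51 + \frac{\left(-1\right) \left(-1\right) - -3}{16 - 3} \left(-3\right)\right) - -35359 = \left(51 + \frac{1 + 3}{13} \left(-3\right)\right) + 35359 = \left(51 + \frac{1}{13} \cdot 4 \left(-3\right)\right) + 35359 = \left(51 + \frac{4}{13} \left(-3\right)\right) + 35359 = \left(51 - \frac{12}{13}\right) + 35359 = \frac{651}{13} + 35359 = \frac{460318}{13}$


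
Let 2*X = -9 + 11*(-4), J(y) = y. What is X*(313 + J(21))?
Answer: -8851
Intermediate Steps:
X = -53/2 (X = (-9 + 11*(-4))/2 = (-9 - 44)/2 = (1/2)*(-53) = -53/2 ≈ -26.500)
X*(313 + J(21)) = -53*(313 + 21)/2 = -53/2*334 = -8851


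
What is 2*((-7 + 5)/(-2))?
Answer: 2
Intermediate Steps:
2*((-7 + 5)/(-2)) = 2*(-½*(-2)) = 2*1 = 2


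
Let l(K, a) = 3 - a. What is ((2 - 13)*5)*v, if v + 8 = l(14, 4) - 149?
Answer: 8690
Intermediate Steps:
v = -158 (v = -8 + ((3 - 1*4) - 149) = -8 + ((3 - 4) - 149) = -8 + (-1 - 149) = -8 - 150 = -158)
((2 - 13)*5)*v = ((2 - 13)*5)*(-158) = -11*5*(-158) = -55*(-158) = 8690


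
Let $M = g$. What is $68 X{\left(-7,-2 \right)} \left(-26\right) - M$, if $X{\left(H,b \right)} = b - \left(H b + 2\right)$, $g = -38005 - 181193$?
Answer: $251022$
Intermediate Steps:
$g = -219198$
$M = -219198$
$X{\left(H,b \right)} = -2 + b - H b$ ($X{\left(H,b \right)} = b - \left(2 + H b\right) = -2 + b - H b$)
$68 X{\left(-7,-2 \right)} \left(-26\right) - M = 68 \left(-2 - 2 - \left(-7\right) \left(-2\right)\right) \left(-26\right) - -219198 = 68 \left(-2 - 2 - 14\right) \left(-26\right) + 219198 = 68 \left(-18\right) \left(-26\right) + 219198 = \left(-1224\right) \left(-26\right) + 219198 = 31824 + 219198 = 251022$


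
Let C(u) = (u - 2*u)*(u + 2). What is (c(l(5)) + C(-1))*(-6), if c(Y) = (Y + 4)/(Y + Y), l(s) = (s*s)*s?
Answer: -1137/125 ≈ -9.0960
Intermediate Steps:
C(u) = -u*(2 + u) (C(u) = (-u)*(2 + u) = -u*(2 + u))
l(s) = s**3 (l(s) = s**2*s = s**3)
c(Y) = (4 + Y)/(2*Y) (c(Y) = (4 + Y)/((2*Y)) = (4 + Y)*(1/(2*Y)) = (4 + Y)/(2*Y))
(c(l(5)) + C(-1))*(-6) = ((4 + 5**3)/(2*(5**3)) - 1*(-1)*(2 - 1))*(-6) = ((1/2)*(4 + 125)/125 - 1*(-1)*1)*(-6) = ((1/2)*(1/125)*129 + 1)*(-6) = (129/250 + 1)*(-6) = (379/250)*(-6) = -1137/125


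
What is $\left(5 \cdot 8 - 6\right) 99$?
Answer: $3366$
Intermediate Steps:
$\left(5 \cdot 8 - 6\right) 99 = \left(40 - 6\right) 99 = 34 \cdot 99 = 3366$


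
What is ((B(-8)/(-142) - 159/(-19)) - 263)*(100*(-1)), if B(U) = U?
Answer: 34342200/1349 ≈ 25458.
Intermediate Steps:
((B(-8)/(-142) - 159/(-19)) - 263)*(100*(-1)) = ((-8/(-142) - 159/(-19)) - 263)*(100*(-1)) = ((-8*(-1/142) - 159*(-1/19)) - 263)*(-100) = ((4/71 + 159/19) - 263)*(-100) = (11365/1349 - 263)*(-100) = -343422/1349*(-100) = 34342200/1349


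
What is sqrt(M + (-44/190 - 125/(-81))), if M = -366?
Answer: I*sqrt(266596315)/855 ≈ 19.097*I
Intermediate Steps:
sqrt(M + (-44/190 - 125/(-81))) = sqrt(-366 + (-44/190 - 125/(-81))) = sqrt(-366 + (-44*1/190 - 125*(-1/81))) = sqrt(-366 + (-22/95 + 125/81)) = sqrt(-366 + 10093/7695) = sqrt(-2806277/7695) = I*sqrt(266596315)/855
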